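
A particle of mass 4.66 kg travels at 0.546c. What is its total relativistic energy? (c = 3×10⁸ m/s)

γ = 1/√(1 - 0.546²) = 1.1936
mc² = 4.66 × (3×10⁸)² = 4.194×10¹⁷ J
E = γmc² = 1.1936 × 4.194×10¹⁷ = 5.006×10¹⁷ J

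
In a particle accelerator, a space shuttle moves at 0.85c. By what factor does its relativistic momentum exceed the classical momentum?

p_rel = γmv, p_class = mv
Ratio = γ = 1/√(1 - 0.85²)
= 1/√(0.2775) = 1.898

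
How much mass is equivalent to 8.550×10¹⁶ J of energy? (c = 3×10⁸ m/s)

From E = mc², we get m = E/c²
c² = (3×10⁸)² = 9×10¹⁶ m²/s²
m = 8.550×10¹⁶ / 9×10¹⁶ = 0.9500 kg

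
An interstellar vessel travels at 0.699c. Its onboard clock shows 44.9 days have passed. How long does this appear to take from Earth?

Proper time Δt₀ = 44.9 days
γ = 1/√(1 - 0.699²) = 1.3984
Δt = γΔt₀ = 1.3984 × 44.9 = 62.79 days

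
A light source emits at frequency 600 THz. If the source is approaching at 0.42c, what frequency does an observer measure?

β = v/c = 0.42
(1+β)/(1-β) = 1.42/0.58 = 2.4483
Doppler factor = √(2.4483) = 1.5647
f_obs = 600 × 1.5647 = 938.8 THz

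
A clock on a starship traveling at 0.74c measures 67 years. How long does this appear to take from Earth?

Proper time Δt₀ = 67 years
γ = 1/√(1 - 0.74²) = 1.48675
Δt = γΔt₀ = 1.48675 × 67 = 99.61 years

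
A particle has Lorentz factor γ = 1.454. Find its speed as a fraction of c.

From γ = 1/√(1 - v²/c²):
1/γ² = 1/1.454² = 0.4730
v²/c² = 1 - 0.4730 = 0.5270
v/c = √(0.5270) = 0.7259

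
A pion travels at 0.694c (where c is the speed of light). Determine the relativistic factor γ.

v/c = 0.694, so (v/c)² = 0.481636
1 - (v/c)² = 0.518364
γ = 1/√(0.518364) = 1.389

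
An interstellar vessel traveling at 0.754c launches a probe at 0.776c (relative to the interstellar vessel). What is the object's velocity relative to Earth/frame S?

u = (u' + v)/(1 + u'v/c²)
Numerator: 0.776 + 0.754 = 1.53
Denominator: 1 + 0.585104 = 1.585104
u = 1.53/1.585104 = 0.9652c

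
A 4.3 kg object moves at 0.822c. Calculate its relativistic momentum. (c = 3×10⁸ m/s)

γ = 1/√(1 - 0.822²) = 1.756
v = 0.822 × 3×10⁸ = 2.466×10⁸ m/s
p = γmv = 1.756 × 4.3 × 2.466×10⁸ = 1.862×10⁹ kg·m/s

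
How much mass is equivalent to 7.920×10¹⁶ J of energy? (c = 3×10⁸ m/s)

From E = mc², we get m = E/c²
c² = (3×10⁸)² = 9×10¹⁶ m²/s²
m = 7.920×10¹⁶ / 9×10¹⁶ = 0.8800 kg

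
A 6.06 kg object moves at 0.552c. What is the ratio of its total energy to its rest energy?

E = γmc², E₀ = mc²
E/E₀ = γ = 1/√(1 - 0.552²) = 1.199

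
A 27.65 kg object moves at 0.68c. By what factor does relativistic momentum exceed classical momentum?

p_rel = γmv, p_class = mv
Ratio = γ = 1/√(1 - 0.68²) = 1.364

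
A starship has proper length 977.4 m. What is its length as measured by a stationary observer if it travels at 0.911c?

Proper length L₀ = 977.4 m
γ = 1/√(1 - 0.911²) = 2.425
L = L₀/γ = 977.4/2.425 = 403.1 m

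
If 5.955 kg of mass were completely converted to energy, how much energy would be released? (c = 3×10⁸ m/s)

Using E = mc²:
c² = (3×10⁸)² = 9×10¹⁶ m²/s²
E = 5.955 × 9×10¹⁶ = 5.360×10¹⁷ J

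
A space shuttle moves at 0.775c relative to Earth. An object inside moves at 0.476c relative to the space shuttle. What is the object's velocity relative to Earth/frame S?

u = (u' + v)/(1 + u'v/c²)
Numerator: 0.476 + 0.775 = 1.251
Denominator: 1 + 0.3689 = 1.3689
u = 1.251/1.3689 = 0.9139c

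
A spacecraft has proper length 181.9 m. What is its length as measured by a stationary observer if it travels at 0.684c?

Proper length L₀ = 181.9 m
γ = 1/√(1 - 0.684²) = 1.371
L = L₀/γ = 181.9/1.371 = 132.7 m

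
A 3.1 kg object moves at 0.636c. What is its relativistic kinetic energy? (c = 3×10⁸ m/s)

γ = 1/√(1 - 0.636²) = 1.29586
γ - 1 = 0.29586
KE = (γ-1)mc² = 0.29586 × 3.1 × (3×10⁸)² = 8.254×10¹⁶ J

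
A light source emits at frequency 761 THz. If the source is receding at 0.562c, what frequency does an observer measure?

β = v/c = 0.562
(1-β)/(1+β) = 0.438/1.562 = 0.28041
Doppler factor = √(0.28041) = 0.52954
f_obs = 761 × 0.52954 = 403.0 THz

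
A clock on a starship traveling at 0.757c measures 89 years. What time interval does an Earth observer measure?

Proper time Δt₀ = 89 years
γ = 1/√(1 - 0.757²) = 1.530
Δt = γΔt₀ = 1.530 × 89 = 136.2 years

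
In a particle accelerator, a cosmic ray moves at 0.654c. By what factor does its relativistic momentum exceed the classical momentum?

p_rel = γmv, p_class = mv
Ratio = γ = 1/√(1 - 0.654²)
= 1/√(0.572284) = 1.322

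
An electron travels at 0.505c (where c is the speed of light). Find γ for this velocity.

v/c = 0.505, so (v/c)² = 0.255025
1 - (v/c)² = 0.744975
γ = 1/√(0.744975) = 1.159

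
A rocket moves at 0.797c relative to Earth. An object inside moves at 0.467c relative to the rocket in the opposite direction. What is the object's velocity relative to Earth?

Object's velocity in rocket frame is u' = -0.467c
u = (u' + v)/(1 + u'v/c²) = (v - 0.467)/(1 - 0.467·v/c²)
Numerator: 0.797 - 0.467 = 0.33
Denominator: 1 - 0.372199 = 0.627801
u = 0.33/0.627801 = 0.5256c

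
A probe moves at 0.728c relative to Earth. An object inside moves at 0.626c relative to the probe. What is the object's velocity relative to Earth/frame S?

u = (u' + v)/(1 + u'v/c²)
Numerator: 0.626 + 0.728 = 1.354
Denominator: 1 + 0.455728 = 1.455728
u = 1.354/1.455728 = 0.9301c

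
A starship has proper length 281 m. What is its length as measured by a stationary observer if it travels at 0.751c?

Proper length L₀ = 281 m
γ = 1/√(1 - 0.751²) = 1.5145
L = L₀/γ = 281/1.5145 = 185.5 m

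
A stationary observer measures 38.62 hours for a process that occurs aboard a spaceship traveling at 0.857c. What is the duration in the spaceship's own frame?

Dilated time Δt = 38.62 hours
γ = 1/√(1 - 0.857²) = 1.941
Δt₀ = Δt/γ = 38.62/1.941 = 19.90 hours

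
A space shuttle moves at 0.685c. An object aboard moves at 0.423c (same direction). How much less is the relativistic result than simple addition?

Classical: u' + v = 0.423 + 0.685 = 1.108c
Relativistic: u = (0.423 + 0.685)/(1 + 0.289755) = 1.108/1.289755 = 0.8591c
Difference: 1.108 - 0.8591 = 0.2489c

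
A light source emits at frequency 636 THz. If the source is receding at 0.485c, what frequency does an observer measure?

β = v/c = 0.485
(1-β)/(1+β) = 0.515/1.485 = 0.3468
Doppler factor = √(0.3468) = 0.5889
f_obs = 636 × 0.5889 = 374.5 THz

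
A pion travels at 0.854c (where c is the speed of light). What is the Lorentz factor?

v/c = 0.854, so (v/c)² = 0.729316
1 - (v/c)² = 0.270684
γ = 1/√(0.270684) = 1.922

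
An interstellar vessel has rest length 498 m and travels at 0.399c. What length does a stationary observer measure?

Proper length L₀ = 498 m
γ = 1/√(1 - 0.399²) = 1.0906
L = L₀/γ = 498/1.0906 = 456.6 m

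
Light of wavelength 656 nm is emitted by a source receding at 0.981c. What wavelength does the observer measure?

β = 0.981
Wavelength Doppler factor = √(1.981/0.019) = √(104.3) = 10.21
λ_obs = 656 × 10.21 = 6698 nm (redshift)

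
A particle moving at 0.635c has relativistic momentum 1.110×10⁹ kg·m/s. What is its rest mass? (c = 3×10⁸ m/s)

γ = 1/√(1 - 0.635²) = 1.2945
v = 0.635 × 3×10⁸ = 1.905×10⁸ m/s
m = p/(γv) = 1.110×10⁹/(1.2945 × 1.905×10⁸) = 4.501 kg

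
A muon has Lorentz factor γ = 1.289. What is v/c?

From γ = 1/√(1 - v²/c²):
1/γ² = 1/1.289² = 0.6019
v²/c² = 1 - 0.6019 = 0.3981
v/c = √(0.3981) = 0.6310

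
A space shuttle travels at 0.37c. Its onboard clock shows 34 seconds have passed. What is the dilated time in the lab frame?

Proper time Δt₀ = 34 seconds
γ = 1/√(1 - 0.37²) = 1.0764
Δt = γΔt₀ = 1.0764 × 34 = 36.60 seconds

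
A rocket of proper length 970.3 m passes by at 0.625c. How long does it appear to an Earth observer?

Proper length L₀ = 970.3 m
γ = 1/√(1 - 0.625²) = 1.28103
L = L₀/γ = 970.3/1.28103 = 757.4 m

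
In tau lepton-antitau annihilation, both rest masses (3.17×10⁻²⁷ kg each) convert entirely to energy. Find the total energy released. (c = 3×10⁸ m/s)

Both particles have the same rest mass, so total mass = 2m
E = 2m·c² = 2 × 3.17×10⁻²⁷ × (3×10⁸)²
= 2 × 3.17×10⁻²⁷ × 9×10¹⁶
= 5.706×10⁻¹⁰ J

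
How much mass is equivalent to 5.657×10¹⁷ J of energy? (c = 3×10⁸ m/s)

From E = mc², we get m = E/c²
c² = (3×10⁸)² = 9×10¹⁶ m²/s²
m = 5.657×10¹⁷ / 9×10¹⁶ = 6.286 kg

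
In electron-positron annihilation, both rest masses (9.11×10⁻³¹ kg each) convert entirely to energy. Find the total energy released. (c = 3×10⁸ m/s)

Both particles have the same rest mass, so total mass = 2m
E = 2m·c² = 2 × 9.11×10⁻³¹ × (3×10⁸)²
= 2 × 9.11×10⁻³¹ × 9×10¹⁶
= 1.640×10⁻¹³ J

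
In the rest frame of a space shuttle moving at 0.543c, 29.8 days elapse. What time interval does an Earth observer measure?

Proper time Δt₀ = 29.8 days
γ = 1/√(1 - 0.543²) = 1.191
Δt = γΔt₀ = 1.191 × 29.8 = 35.49 days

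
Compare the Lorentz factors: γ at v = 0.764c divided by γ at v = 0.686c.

γ₁ = 1/√(1 - 0.764²) = 1.550
γ₂ = 1/√(1 - 0.686²) = 1.374
γ₁/γ₂ = 1.550/1.374 = 1.128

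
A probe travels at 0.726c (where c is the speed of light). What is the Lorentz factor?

v/c = 0.726, so (v/c)² = 0.527076
1 - (v/c)² = 0.472924
γ = 1/√(0.472924) = 1.454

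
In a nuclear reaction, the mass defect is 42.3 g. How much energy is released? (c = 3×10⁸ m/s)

Convert mass defect: Δm = 42.3 g = 0.0423 kg
E = Δm·c² = 0.0423 × (3×10⁸)²
= 0.0423 × 9×10¹⁶ = 3.807×10¹⁵ J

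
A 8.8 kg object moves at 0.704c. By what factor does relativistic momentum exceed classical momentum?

p_rel = γmv, p_class = mv
Ratio = γ = 1/√(1 - 0.704²) = 1.408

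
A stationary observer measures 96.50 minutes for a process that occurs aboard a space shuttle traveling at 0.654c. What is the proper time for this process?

Dilated time Δt = 96.50 minutes
γ = 1/√(1 - 0.654²) = 1.322
Δt₀ = Δt/γ = 96.50/1.322 = 73.00 minutes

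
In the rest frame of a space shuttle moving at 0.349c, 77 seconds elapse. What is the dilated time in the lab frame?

Proper time Δt₀ = 77 seconds
γ = 1/√(1 - 0.349²) = 1.0671
Δt = γΔt₀ = 1.0671 × 77 = 82.17 seconds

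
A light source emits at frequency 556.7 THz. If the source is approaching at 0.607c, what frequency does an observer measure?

β = v/c = 0.607
(1+β)/(1-β) = 1.607/0.393 = 4.089
Doppler factor = √(4.089) = 2.022
f_obs = 556.7 × 2.022 = 1126 THz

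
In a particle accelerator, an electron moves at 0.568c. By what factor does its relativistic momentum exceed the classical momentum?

p_rel = γmv, p_class = mv
Ratio = γ = 1/√(1 - 0.568²)
= 1/√(0.677376) = 1.215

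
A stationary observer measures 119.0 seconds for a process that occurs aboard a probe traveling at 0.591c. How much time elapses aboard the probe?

Dilated time Δt = 119.0 seconds
γ = 1/√(1 - 0.591²) = 1.2397
Δt₀ = Δt/γ = 119.0/1.2397 = 95.99 seconds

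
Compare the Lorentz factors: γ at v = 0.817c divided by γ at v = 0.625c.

γ₁ = 1/√(1 - 0.817²) = 1.734
γ₂ = 1/√(1 - 0.625²) = 1.281
γ₁/γ₂ = 1.734/1.281 = 1.354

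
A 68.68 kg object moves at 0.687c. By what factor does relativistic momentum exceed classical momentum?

p_rel = γmv, p_class = mv
Ratio = γ = 1/√(1 - 0.687²) = 1.376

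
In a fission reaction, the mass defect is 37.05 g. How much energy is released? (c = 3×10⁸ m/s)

Convert mass defect: Δm = 37.05 g = 0.03705 kg
E = Δm·c² = 0.03705 × (3×10⁸)²
= 0.03705 × 9×10¹⁶ = 3.335×10¹⁵ J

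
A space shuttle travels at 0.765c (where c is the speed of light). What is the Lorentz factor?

v/c = 0.765, so (v/c)² = 0.585225
1 - (v/c)² = 0.414775
γ = 1/√(0.414775) = 1.553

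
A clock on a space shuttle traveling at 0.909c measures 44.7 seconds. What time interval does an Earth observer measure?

Proper time Δt₀ = 44.7 seconds
γ = 1/√(1 - 0.909²) = 2.399
Δt = γΔt₀ = 2.399 × 44.7 = 107.2 seconds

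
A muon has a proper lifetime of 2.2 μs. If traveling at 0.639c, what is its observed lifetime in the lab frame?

Proper lifetime τ₀ = 2.2 μs
γ = 1/√(1 - 0.639²) = 1.300
τ = γτ₀ = 1.300 × 2.2 μs = 2.860 μs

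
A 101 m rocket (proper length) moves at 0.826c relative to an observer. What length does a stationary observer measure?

Proper length L₀ = 101 m
γ = 1/√(1 - 0.826²) = 1.774
L = L₀/γ = 101/1.774 = 56.93 m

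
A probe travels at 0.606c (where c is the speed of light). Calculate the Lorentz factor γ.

v/c = 0.606, so (v/c)² = 0.367236
1 - (v/c)² = 0.632764
γ = 1/√(0.632764) = 1.257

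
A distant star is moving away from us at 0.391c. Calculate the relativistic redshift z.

β = 0.391
(1+β)/(1-β) = 1.391/0.609 = 2.284
√(2.284) = 1.5113
z = 1.5113 - 1 = 0.5113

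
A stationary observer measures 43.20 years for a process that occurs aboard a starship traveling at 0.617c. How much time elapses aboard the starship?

Dilated time Δt = 43.20 years
γ = 1/√(1 - 0.617²) = 1.2707
Δt₀ = Δt/γ = 43.20/1.2707 = 34.00 years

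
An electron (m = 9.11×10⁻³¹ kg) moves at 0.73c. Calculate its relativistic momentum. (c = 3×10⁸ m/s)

γ = 1/√(1 - 0.73²) = 1.463
v = 0.73 × 3×10⁸ = 2.190×10⁸ m/s
p = γmv = 1.463 × 9.11×10⁻³¹ × 2.190×10⁸ = 2.919×10⁻²² kg·m/s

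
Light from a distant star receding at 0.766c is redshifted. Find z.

β = 0.766
(1+β)/(1-β) = 1.766/0.234 = 7.547
√(7.547) = 2.747
z = 2.747 - 1 = 1.747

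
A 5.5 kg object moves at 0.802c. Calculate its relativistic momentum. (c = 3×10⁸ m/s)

γ = 1/√(1 - 0.802²) = 1.674
v = 0.802 × 3×10⁸ = 2.406×10⁸ m/s
p = γmv = 1.674 × 5.5 × 2.406×10⁸ = 2.215×10⁹ kg·m/s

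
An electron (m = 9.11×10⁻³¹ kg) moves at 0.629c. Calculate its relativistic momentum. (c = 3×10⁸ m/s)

γ = 1/√(1 - 0.629²) = 1.286
v = 0.629 × 3×10⁸ = 1.887×10⁸ m/s
p = γmv = 1.286 × 9.11×10⁻³¹ × 1.887×10⁸ = 2.211×10⁻²² kg·m/s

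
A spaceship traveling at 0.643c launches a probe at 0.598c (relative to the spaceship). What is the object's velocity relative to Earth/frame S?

u = (u' + v)/(1 + u'v/c²)
Numerator: 0.598 + 0.643 = 1.241
Denominator: 1 + 0.384514 = 1.384514
u = 1.241/1.384514 = 0.8963c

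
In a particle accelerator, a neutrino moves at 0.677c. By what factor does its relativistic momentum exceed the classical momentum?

p_rel = γmv, p_class = mv
Ratio = γ = 1/√(1 - 0.677²)
= 1/√(0.541671) = 1.359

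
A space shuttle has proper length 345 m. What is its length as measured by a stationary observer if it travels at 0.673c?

Proper length L₀ = 345 m
γ = 1/√(1 - 0.673²) = 1.352
L = L₀/γ = 345/1.352 = 255.2 m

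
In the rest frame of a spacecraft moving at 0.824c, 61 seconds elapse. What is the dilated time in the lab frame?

Proper time Δt₀ = 61 seconds
γ = 1/√(1 - 0.824²) = 1.765
Δt = γΔt₀ = 1.765 × 61 = 107.7 seconds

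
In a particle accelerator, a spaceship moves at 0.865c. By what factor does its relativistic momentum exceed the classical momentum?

p_rel = γmv, p_class = mv
Ratio = γ = 1/√(1 - 0.865²)
= 1/√(0.251775) = 1.993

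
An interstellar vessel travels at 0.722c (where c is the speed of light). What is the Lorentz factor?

v/c = 0.722, so (v/c)² = 0.521284
1 - (v/c)² = 0.478716
γ = 1/√(0.478716) = 1.445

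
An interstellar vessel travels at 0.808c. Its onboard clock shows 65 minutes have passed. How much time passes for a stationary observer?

Proper time Δt₀ = 65 minutes
γ = 1/√(1 - 0.808²) = 1.697
Δt = γΔt₀ = 1.697 × 65 = 110.3 minutes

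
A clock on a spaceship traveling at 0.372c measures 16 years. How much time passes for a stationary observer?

Proper time Δt₀ = 16 years
γ = 1/√(1 - 0.372²) = 1.0773
Δt = γΔt₀ = 1.0773 × 16 = 17.24 years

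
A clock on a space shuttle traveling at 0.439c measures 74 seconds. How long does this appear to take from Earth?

Proper time Δt₀ = 74 seconds
γ = 1/√(1 - 0.439²) = 1.113
Δt = γΔt₀ = 1.113 × 74 = 82.36 seconds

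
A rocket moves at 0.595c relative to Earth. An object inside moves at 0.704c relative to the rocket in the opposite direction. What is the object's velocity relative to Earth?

Object's velocity in rocket frame is u' = -0.704c
u = (u' + v)/(1 + u'v/c²) = (v - 0.704)/(1 - 0.704·v/c²)
Numerator: 0.595 - 0.704 = -0.109
Denominator: 1 - 0.41888 = 0.58112
u = -0.109/0.58112 = -0.1876c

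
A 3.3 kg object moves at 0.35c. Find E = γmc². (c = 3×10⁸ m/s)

γ = 1/√(1 - 0.35²) = 1.06752
mc² = 3.3 × (3×10⁸)² = 2.970×10¹⁷ J
E = γmc² = 1.06752 × 2.970×10¹⁷ = 3.171×10¹⁷ J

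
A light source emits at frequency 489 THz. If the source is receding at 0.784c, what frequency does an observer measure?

β = v/c = 0.784
(1-β)/(1+β) = 0.216/1.784 = 0.1211
Doppler factor = √(0.1211) = 0.3480
f_obs = 489 × 0.3480 = 170.2 THz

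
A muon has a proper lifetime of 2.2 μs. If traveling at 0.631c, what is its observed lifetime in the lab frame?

Proper lifetime τ₀ = 2.2 μs
γ = 1/√(1 - 0.631²) = 1.289
τ = γτ₀ = 1.289 × 2.2 μs = 2.836 μs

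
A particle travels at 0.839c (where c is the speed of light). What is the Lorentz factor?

v/c = 0.839, so (v/c)² = 0.703921
1 - (v/c)² = 0.296079
γ = 1/√(0.296079) = 1.838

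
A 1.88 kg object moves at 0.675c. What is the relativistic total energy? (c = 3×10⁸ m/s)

γ = 1/√(1 - 0.675²) = 1.355
mc² = 1.88 × (3×10⁸)² = 1.692×10¹⁷ J
E = γmc² = 1.355 × 1.692×10¹⁷ = 2.293×10¹⁷ J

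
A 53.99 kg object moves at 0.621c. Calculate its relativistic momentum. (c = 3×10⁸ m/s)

γ = 1/√(1 - 0.621²) = 1.276
v = 0.621 × 3×10⁸ = 1.863×10⁸ m/s
p = γmv = 1.276 × 53.99 × 1.863×10⁸ = 1.283×10¹⁰ kg·m/s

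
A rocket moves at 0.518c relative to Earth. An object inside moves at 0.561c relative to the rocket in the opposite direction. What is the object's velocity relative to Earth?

Object's velocity in rocket frame is u' = -0.561c
u = (u' + v)/(1 + u'v/c²) = (v - 0.561)/(1 - 0.561·v/c²)
Numerator: 0.518 - 0.561 = -0.043
Denominator: 1 - 0.290598 = 0.709402
u = -0.043/0.709402 = -0.06061c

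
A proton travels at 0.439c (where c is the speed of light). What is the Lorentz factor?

v/c = 0.439, so (v/c)² = 0.192721
1 - (v/c)² = 0.807279
γ = 1/√(0.807279) = 1.113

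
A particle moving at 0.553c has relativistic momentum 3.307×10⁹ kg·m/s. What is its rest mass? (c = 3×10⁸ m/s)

γ = 1/√(1 - 0.553²) = 1.200
v = 0.553 × 3×10⁸ = 1.659×10⁸ m/s
m = p/(γv) = 3.307×10⁹/(1.200 × 1.659×10⁸) = 16.61 kg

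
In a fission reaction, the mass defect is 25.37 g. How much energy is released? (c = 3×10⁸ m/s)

Convert mass defect: Δm = 25.37 g = 0.02537 kg
E = Δm·c² = 0.02537 × (3×10⁸)²
= 0.02537 × 9×10¹⁶ = 2.283×10¹⁵ J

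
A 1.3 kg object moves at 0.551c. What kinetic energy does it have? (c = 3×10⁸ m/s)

γ = 1/√(1 - 0.551²) = 1.1983
γ - 1 = 0.1983
KE = (γ-1)mc² = 0.1983 × 1.3 × (3×10⁸)² = 2.320×10¹⁶ J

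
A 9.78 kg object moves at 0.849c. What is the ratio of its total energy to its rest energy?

E = γmc², E₀ = mc²
E/E₀ = γ = 1/√(1 - 0.849²) = 1.893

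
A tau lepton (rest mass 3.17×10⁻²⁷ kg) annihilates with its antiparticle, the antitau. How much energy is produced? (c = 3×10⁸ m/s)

Both particles have the same rest mass, so total mass = 2m
E = 2m·c² = 2 × 3.17×10⁻²⁷ × (3×10⁸)²
= 2 × 3.17×10⁻²⁷ × 9×10¹⁶
= 5.706×10⁻¹⁰ J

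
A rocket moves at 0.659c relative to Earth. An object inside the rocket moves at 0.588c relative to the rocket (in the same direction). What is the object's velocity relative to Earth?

u = (u' + v)/(1 + u'v/c²)
Numerator: 0.588 + 0.659 = 1.247
Denominator: 1 + 0.387492 = 1.387492
u = 1.247/1.387492 = 0.8987c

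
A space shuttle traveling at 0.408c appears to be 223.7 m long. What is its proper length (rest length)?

Contracted length L = 223.7 m
γ = 1/√(1 - 0.408²) = 1.095
L₀ = γL = 1.095 × 223.7 = 245.0 m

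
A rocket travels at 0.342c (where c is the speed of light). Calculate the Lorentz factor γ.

v/c = 0.342, so (v/c)² = 0.116964
1 - (v/c)² = 0.883036
γ = 1/√(0.883036) = 1.064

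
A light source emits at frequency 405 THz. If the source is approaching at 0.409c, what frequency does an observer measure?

β = v/c = 0.409
(1+β)/(1-β) = 1.409/0.591 = 2.384
Doppler factor = √(2.384) = 1.544
f_obs = 405 × 1.544 = 625.3 THz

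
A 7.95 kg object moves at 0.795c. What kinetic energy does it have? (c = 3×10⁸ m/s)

γ = 1/√(1 - 0.795²) = 1.6485
γ - 1 = 0.6485
KE = (γ-1)mc² = 0.6485 × 7.95 × (3×10⁸)² = 4.640×10¹⁷ J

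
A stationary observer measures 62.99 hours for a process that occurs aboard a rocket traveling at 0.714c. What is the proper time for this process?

Dilated time Δt = 62.99 hours
γ = 1/√(1 - 0.714²) = 1.4283
Δt₀ = Δt/γ = 62.99/1.4283 = 44.10 hours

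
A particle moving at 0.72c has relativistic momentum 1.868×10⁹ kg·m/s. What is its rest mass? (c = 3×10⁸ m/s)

γ = 1/√(1 - 0.72²) = 1.44098
v = 0.72 × 3×10⁸ = 2.160×10⁸ m/s
m = p/(γv) = 1.868×10⁹/(1.44098 × 2.160×10⁸) = 6.002 kg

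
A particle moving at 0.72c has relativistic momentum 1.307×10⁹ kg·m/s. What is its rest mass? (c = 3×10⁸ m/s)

γ = 1/√(1 - 0.72²) = 1.441
v = 0.72 × 3×10⁸ = 2.160×10⁸ m/s
m = p/(γv) = 1.307×10⁹/(1.441 × 2.160×10⁸) = 4.199 kg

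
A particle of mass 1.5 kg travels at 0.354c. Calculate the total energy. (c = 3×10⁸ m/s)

γ = 1/√(1 - 0.354²) = 1.069
mc² = 1.5 × (3×10⁸)² = 1.350×10¹⁷ J
E = γmc² = 1.069 × 1.350×10¹⁷ = 1.443×10¹⁷ J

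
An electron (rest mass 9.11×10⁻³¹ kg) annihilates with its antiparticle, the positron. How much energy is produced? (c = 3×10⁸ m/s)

Both particles have the same rest mass, so total mass = 2m
E = 2m·c² = 2 × 9.11×10⁻³¹ × (3×10⁸)²
= 2 × 9.11×10⁻³¹ × 9×10¹⁶
= 1.640×10⁻¹³ J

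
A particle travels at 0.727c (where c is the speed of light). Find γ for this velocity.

v/c = 0.727, so (v/c)² = 0.528529
1 - (v/c)² = 0.471471
γ = 1/√(0.471471) = 1.456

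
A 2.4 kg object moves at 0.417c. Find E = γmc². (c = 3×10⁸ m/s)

γ = 1/√(1 - 0.417²) = 1.100
mc² = 2.4 × (3×10⁸)² = 2.160×10¹⁷ J
E = γmc² = 1.100 × 2.160×10¹⁷ = 2.376×10¹⁷ J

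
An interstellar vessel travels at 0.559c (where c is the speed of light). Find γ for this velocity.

v/c = 0.559, so (v/c)² = 0.312481
1 - (v/c)² = 0.687519
γ = 1/√(0.687519) = 1.206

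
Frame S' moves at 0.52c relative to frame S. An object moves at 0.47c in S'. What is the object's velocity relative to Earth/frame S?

u = (u' + v)/(1 + u'v/c²)
Numerator: 0.47 + 0.52 = 0.99
Denominator: 1 + 0.2444 = 1.2444
u = 0.99/1.2444 = 0.7956c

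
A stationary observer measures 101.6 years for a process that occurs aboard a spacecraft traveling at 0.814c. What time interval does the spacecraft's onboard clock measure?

Dilated time Δt = 101.6 years
γ = 1/√(1 - 0.814²) = 1.72157
Δt₀ = Δt/γ = 101.6/1.72157 = 59.02 years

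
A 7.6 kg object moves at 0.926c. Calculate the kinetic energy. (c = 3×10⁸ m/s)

γ = 1/√(1 - 0.926²) = 2.649
γ - 1 = 1.649
KE = (γ-1)mc² = 1.649 × 7.6 × (3×10⁸)² = 1.128×10¹⁸ J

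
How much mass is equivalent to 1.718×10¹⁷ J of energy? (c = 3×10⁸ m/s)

From E = mc², we get m = E/c²
c² = (3×10⁸)² = 9×10¹⁶ m²/s²
m = 1.718×10¹⁷ / 9×10¹⁶ = 1.909 kg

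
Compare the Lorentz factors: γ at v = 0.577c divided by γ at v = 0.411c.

γ₁ = 1/√(1 - 0.577²) = 1.224
γ₂ = 1/√(1 - 0.411²) = 1.097
γ₁/γ₂ = 1.224/1.097 = 1.116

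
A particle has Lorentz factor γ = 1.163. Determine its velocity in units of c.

From γ = 1/√(1 - v²/c²):
1/γ² = 1/1.163² = 0.7393
v²/c² = 1 - 0.7393 = 0.2607
v/c = √(0.2607) = 0.5106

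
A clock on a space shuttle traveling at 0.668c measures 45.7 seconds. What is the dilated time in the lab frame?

Proper time Δt₀ = 45.7 seconds
γ = 1/√(1 - 0.668²) = 1.3438
Δt = γΔt₀ = 1.3438 × 45.7 = 61.41 seconds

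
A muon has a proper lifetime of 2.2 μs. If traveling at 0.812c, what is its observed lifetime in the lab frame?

Proper lifetime τ₀ = 2.2 μs
γ = 1/√(1 - 0.812²) = 1.713
τ = γτ₀ = 1.713 × 2.2 μs = 3.769 μs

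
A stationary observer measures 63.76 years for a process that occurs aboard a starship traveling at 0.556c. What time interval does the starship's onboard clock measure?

Dilated time Δt = 63.76 years
γ = 1/√(1 - 0.556²) = 1.203
Δt₀ = Δt/γ = 63.76/1.203 = 53.00 years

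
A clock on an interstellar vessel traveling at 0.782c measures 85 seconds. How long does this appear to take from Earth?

Proper time Δt₀ = 85 seconds
γ = 1/√(1 - 0.782²) = 1.6044
Δt = γΔt₀ = 1.6044 × 85 = 136.4 seconds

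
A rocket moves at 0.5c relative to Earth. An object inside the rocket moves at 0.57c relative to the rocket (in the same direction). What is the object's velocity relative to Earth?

u = (u' + v)/(1 + u'v/c²)
Numerator: 0.57 + 0.5 = 1.07
Denominator: 1 + 0.285 = 1.285
u = 1.07/1.285 = 0.8327c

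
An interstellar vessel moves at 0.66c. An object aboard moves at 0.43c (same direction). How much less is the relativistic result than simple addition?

Classical: u' + v = 0.43 + 0.66 = 1.09c
Relativistic: u = (0.43 + 0.66)/(1 + 0.2838) = 1.09/1.2838 = 0.8490c
Difference: 1.09 - 0.8490 = 0.2410c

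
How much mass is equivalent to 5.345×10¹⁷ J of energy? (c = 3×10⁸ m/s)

From E = mc², we get m = E/c²
c² = (3×10⁸)² = 9×10¹⁶ m²/s²
m = 5.345×10¹⁷ / 9×10¹⁶ = 5.939 kg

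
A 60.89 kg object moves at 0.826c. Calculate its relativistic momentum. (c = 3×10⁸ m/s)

γ = 1/√(1 - 0.826²) = 1.774
v = 0.826 × 3×10⁸ = 2.478×10⁸ m/s
p = γmv = 1.774 × 60.89 × 2.478×10⁸ = 2.677×10¹⁰ kg·m/s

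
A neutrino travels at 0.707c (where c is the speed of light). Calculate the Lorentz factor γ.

v/c = 0.707, so (v/c)² = 0.499849
1 - (v/c)² = 0.500151
γ = 1/√(0.500151) = 1.414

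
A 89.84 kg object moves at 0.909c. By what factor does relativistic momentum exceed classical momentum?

p_rel = γmv, p_class = mv
Ratio = γ = 1/√(1 - 0.909²) = 2.399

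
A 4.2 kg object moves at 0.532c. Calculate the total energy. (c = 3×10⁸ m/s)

γ = 1/√(1 - 0.532²) = 1.181
mc² = 4.2 × (3×10⁸)² = 3.780×10¹⁷ J
E = γmc² = 1.181 × 3.780×10¹⁷ = 4.464×10¹⁷ J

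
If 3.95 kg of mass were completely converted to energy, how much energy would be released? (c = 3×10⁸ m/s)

Using E = mc²:
c² = (3×10⁸)² = 9×10¹⁶ m²/s²
E = 3.95 × 9×10¹⁶ = 3.555×10¹⁷ J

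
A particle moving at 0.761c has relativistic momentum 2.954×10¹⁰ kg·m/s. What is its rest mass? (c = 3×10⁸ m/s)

γ = 1/√(1 - 0.761²) = 1.5414
v = 0.761 × 3×10⁸ = 2.283×10⁸ m/s
m = p/(γv) = 2.954×10¹⁰/(1.5414 × 2.283×10⁸) = 83.94 kg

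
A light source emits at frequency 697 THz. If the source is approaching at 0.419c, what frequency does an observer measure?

β = v/c = 0.419
(1+β)/(1-β) = 1.419/0.581 = 2.442
Doppler factor = √(2.442) = 1.563
f_obs = 697 × 1.563 = 1089 THz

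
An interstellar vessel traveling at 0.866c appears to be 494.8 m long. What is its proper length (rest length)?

Contracted length L = 494.8 m
γ = 1/√(1 - 0.866²) = 1.9998
L₀ = γL = 1.9998 × 494.8 = 989.5 m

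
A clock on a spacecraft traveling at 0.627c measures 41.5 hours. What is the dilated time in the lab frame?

Proper time Δt₀ = 41.5 hours
γ = 1/√(1 - 0.627²) = 1.2837
Δt = γΔt₀ = 1.2837 × 41.5 = 53.27 hours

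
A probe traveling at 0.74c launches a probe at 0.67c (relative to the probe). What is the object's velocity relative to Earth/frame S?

u = (u' + v)/(1 + u'v/c²)
Numerator: 0.67 + 0.74 = 1.41
Denominator: 1 + 0.4958 = 1.4958
u = 1.41/1.4958 = 0.9426c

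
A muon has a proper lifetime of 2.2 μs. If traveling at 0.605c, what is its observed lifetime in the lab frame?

Proper lifetime τ₀ = 2.2 μs
γ = 1/√(1 - 0.605²) = 1.256
τ = γτ₀ = 1.256 × 2.2 μs = 2.763 μs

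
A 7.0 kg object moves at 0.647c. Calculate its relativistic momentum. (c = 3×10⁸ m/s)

γ = 1/√(1 - 0.647²) = 1.3115
v = 0.647 × 3×10⁸ = 1.941×10⁸ m/s
p = γmv = 1.3115 × 7.0 × 1.941×10⁸ = 1.782×10⁹ kg·m/s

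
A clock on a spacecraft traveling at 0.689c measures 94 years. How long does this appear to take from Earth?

Proper time Δt₀ = 94 years
γ = 1/√(1 - 0.689²) = 1.380
Δt = γΔt₀ = 1.380 × 94 = 129.7 years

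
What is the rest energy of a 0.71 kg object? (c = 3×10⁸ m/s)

c² = (3×10⁸)² = 9.000×10¹⁶ m²/s²
E₀ = mc² = 0.71 × 9.000×10¹⁶ = 6.390×10¹⁶ J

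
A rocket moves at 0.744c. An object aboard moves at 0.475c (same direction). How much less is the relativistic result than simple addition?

Classical: u' + v = 0.475 + 0.744 = 1.219c
Relativistic: u = (0.475 + 0.744)/(1 + 0.3534) = 1.219/1.3534 = 0.9007c
Difference: 1.219 - 0.9007 = 0.3183c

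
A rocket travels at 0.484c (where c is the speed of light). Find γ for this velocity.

v/c = 0.484, so (v/c)² = 0.234256
1 - (v/c)² = 0.765744
γ = 1/√(0.765744) = 1.143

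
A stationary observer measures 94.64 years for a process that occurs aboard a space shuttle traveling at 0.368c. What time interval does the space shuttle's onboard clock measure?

Dilated time Δt = 94.64 years
γ = 1/√(1 - 0.368²) = 1.0755
Δt₀ = Δt/γ = 94.64/1.0755 = 88.00 years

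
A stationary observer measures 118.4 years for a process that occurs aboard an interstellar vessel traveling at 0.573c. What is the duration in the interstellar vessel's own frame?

Dilated time Δt = 118.4 years
γ = 1/√(1 - 0.573²) = 1.22017
Δt₀ = Δt/γ = 118.4/1.22017 = 97.04 years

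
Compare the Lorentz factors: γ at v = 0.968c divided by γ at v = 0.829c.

γ₁ = 1/√(1 - 0.968²) = 3.985
γ₂ = 1/√(1 - 0.829²) = 1.788
γ₁/γ₂ = 3.985/1.788 = 2.229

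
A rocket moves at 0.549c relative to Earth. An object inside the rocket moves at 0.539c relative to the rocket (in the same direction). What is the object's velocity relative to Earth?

u = (u' + v)/(1 + u'v/c²)
Numerator: 0.539 + 0.549 = 1.088
Denominator: 1 + 0.295911 = 1.295911
u = 1.088/1.295911 = 0.8396c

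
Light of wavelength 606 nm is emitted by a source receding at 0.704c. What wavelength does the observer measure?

β = 0.704
Wavelength Doppler factor = √(1.704/0.296) = √(5.757) = 2.399
λ_obs = 606 × 2.399 = 1454 nm (redshift)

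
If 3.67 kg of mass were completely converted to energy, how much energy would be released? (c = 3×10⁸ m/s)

Using E = mc²:
c² = (3×10⁸)² = 9×10¹⁶ m²/s²
E = 3.67 × 9×10¹⁶ = 3.303×10¹⁷ J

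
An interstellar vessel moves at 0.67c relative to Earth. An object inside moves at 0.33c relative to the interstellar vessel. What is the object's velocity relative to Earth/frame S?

u = (u' + v)/(1 + u'v/c²)
Numerator: 0.33 + 0.67 = 1
Denominator: 1 + 0.2211 = 1.2211
u = 1/1.2211 = 0.8189c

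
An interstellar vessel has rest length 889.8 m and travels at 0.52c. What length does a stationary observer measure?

Proper length L₀ = 889.8 m
γ = 1/√(1 - 0.52²) = 1.17073
L = L₀/γ = 889.8/1.17073 = 760.0 m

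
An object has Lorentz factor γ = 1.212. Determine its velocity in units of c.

From γ = 1/√(1 - v²/c²):
1/γ² = 1/1.212² = 0.6808
v²/c² = 1 - 0.6808 = 0.3192
v/c = √(0.3192) = 0.5650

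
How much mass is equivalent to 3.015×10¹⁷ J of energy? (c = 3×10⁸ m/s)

From E = mc², we get m = E/c²
c² = (3×10⁸)² = 9×10¹⁶ m²/s²
m = 3.015×10¹⁷ / 9×10¹⁶ = 3.350 kg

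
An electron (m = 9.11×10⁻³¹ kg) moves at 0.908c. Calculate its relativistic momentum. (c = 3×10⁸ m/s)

γ = 1/√(1 - 0.908²) = 2.387
v = 0.908 × 3×10⁸ = 2.724×10⁸ m/s
p = γmv = 2.387 × 9.11×10⁻³¹ × 2.724×10⁸ = 5.923×10⁻²² kg·m/s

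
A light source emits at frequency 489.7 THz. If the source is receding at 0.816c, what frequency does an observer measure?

β = v/c = 0.816
(1-β)/(1+β) = 0.184/1.816 = 0.1013
Doppler factor = √(0.1013) = 0.3183
f_obs = 489.7 × 0.3183 = 155.9 THz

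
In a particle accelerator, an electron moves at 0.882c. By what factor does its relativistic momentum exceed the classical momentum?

p_rel = γmv, p_class = mv
Ratio = γ = 1/√(1 - 0.882²)
= 1/√(0.222076) = 2.122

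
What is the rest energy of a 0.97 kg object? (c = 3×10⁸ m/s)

c² = (3×10⁸)² = 9.000×10¹⁶ m²/s²
E₀ = mc² = 0.97 × 9.000×10¹⁶ = 8.730×10¹⁶ J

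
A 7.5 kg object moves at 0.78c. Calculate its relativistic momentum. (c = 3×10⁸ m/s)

γ = 1/√(1 - 0.78²) = 1.59801
v = 0.78 × 3×10⁸ = 2.340×10⁸ m/s
p = γmv = 1.59801 × 7.5 × 2.340×10⁸ = 2.805×10⁹ kg·m/s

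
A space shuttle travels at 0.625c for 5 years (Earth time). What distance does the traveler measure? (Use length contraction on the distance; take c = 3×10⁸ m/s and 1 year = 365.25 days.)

Earth distance: d = v × t = 0.625c × 5 yr = 2.95853×10¹⁶ m
γ = 1.28103
d' = d/γ = 2.95853×10¹⁶/1.28103 = 2.309×10¹⁶ m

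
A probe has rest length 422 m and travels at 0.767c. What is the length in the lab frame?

Proper length L₀ = 422 m
γ = 1/√(1 - 0.767²) = 1.5585
L = L₀/γ = 422/1.5585 = 270.8 m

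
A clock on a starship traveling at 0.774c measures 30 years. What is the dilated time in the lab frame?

Proper time Δt₀ = 30 years
γ = 1/√(1 - 0.774²) = 1.5793
Δt = γΔt₀ = 1.5793 × 30 = 47.38 years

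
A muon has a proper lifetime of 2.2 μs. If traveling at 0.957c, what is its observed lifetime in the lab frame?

Proper lifetime τ₀ = 2.2 μs
γ = 1/√(1 - 0.957²) = 3.4472
τ = γτ₀ = 3.4472 × 2.2 μs = 7.584 μs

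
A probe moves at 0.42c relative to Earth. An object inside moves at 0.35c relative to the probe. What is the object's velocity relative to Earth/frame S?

u = (u' + v)/(1 + u'v/c²)
Numerator: 0.35 + 0.42 = 0.77
Denominator: 1 + 0.147 = 1.147
u = 0.77/1.147 = 0.6713c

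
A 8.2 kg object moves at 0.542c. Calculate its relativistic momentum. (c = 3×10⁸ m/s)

γ = 1/√(1 - 0.542²) = 1.190
v = 0.542 × 3×10⁸ = 1.626×10⁸ m/s
p = γmv = 1.190 × 8.2 × 1.626×10⁸ = 1.587×10⁹ kg·m/s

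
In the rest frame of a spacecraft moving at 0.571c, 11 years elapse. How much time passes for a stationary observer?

Proper time Δt₀ = 11 years
γ = 1/√(1 - 0.571²) = 1.218
Δt = γΔt₀ = 1.218 × 11 = 13.40 years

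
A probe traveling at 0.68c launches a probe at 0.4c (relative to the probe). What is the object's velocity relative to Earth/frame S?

u = (u' + v)/(1 + u'v/c²)
Numerator: 0.4 + 0.68 = 1.08
Denominator: 1 + 0.272 = 1.272
u = 1.08/1.272 = 0.8491c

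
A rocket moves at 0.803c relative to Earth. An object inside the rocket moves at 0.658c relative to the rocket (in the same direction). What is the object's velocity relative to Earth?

u = (u' + v)/(1 + u'v/c²)
Numerator: 0.658 + 0.803 = 1.461
Denominator: 1 + 0.528374 = 1.528374
u = 1.461/1.528374 = 0.9559c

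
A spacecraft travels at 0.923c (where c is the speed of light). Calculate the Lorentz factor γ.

v/c = 0.923, so (v/c)² = 0.851929
1 - (v/c)² = 0.148071
γ = 1/√(0.148071) = 2.599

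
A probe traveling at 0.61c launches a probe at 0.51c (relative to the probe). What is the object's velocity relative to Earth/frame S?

u = (u' + v)/(1 + u'v/c²)
Numerator: 0.51 + 0.61 = 1.12
Denominator: 1 + 0.3111 = 1.3111
u = 1.12/1.3111 = 0.8542c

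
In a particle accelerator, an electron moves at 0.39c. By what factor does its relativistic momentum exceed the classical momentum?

p_rel = γmv, p_class = mv
Ratio = γ = 1/√(1 - 0.39²)
= 1/√(0.8479) = 1.086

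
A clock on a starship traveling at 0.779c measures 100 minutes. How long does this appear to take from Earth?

Proper time Δt₀ = 100 minutes
γ = 1/√(1 - 0.779²) = 1.595
Δt = γΔt₀ = 1.595 × 100 = 159.5 minutes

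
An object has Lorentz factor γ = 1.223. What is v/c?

From γ = 1/√(1 - v²/c²):
1/γ² = 1/1.223² = 0.6686
v²/c² = 1 - 0.6686 = 0.3314
v/c = √(0.3314) = 0.5757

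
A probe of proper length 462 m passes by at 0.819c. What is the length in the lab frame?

Proper length L₀ = 462 m
γ = 1/√(1 - 0.819²) = 1.743
L = L₀/γ = 462/1.743 = 265.1 m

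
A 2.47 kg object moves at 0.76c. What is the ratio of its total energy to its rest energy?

E = γmc², E₀ = mc²
E/E₀ = γ = 1/√(1 - 0.76²) = 1.539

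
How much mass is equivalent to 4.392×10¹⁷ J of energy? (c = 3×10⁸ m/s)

From E = mc², we get m = E/c²
c² = (3×10⁸)² = 9×10¹⁶ m²/s²
m = 4.392×10¹⁷ / 9×10¹⁶ = 4.880 kg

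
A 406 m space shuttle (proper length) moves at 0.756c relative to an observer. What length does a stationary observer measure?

Proper length L₀ = 406 m
γ = 1/√(1 - 0.756²) = 1.5277
L = L₀/γ = 406/1.5277 = 265.8 m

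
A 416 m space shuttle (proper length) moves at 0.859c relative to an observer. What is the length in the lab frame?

Proper length L₀ = 416 m
γ = 1/√(1 - 0.859²) = 1.953
L = L₀/γ = 416/1.953 = 213.0 m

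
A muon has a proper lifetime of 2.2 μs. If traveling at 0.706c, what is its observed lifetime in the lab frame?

Proper lifetime τ₀ = 2.2 μs
γ = 1/√(1 - 0.706²) = 1.412
τ = γτ₀ = 1.412 × 2.2 μs = 3.106 μs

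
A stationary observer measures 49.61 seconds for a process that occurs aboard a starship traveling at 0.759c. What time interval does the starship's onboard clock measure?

Dilated time Δt = 49.61 seconds
γ = 1/√(1 - 0.759²) = 1.536
Δt₀ = Δt/γ = 49.61/1.536 = 32.30 seconds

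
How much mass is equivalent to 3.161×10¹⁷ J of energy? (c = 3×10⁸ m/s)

From E = mc², we get m = E/c²
c² = (3×10⁸)² = 9×10¹⁶ m²/s²
m = 3.161×10¹⁷ / 9×10¹⁶ = 3.512 kg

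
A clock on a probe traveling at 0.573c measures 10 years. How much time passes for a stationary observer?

Proper time Δt₀ = 10 years
γ = 1/√(1 - 0.573²) = 1.220
Δt = γΔt₀ = 1.220 × 10 = 12.20 years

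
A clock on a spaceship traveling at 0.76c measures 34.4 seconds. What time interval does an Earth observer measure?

Proper time Δt₀ = 34.4 seconds
γ = 1/√(1 - 0.76²) = 1.5386
Δt = γΔt₀ = 1.5386 × 34.4 = 52.93 seconds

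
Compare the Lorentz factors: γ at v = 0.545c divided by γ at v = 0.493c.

γ₁ = 1/√(1 - 0.545²) = 1.193
γ₂ = 1/√(1 - 0.493²) = 1.149
γ₁/γ₂ = 1.193/1.149 = 1.038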